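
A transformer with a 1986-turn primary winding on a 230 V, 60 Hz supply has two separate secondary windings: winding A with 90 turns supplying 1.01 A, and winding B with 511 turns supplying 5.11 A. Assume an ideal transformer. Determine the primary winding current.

V_A = 230 × 90/1986 = 10.423 V; V_B = 230 × 511/1986 = 59.179 V.
P_out = V_A I_A + V_B I_B = 10.423×1.01 + 59.179×5.11 = 10.527 + 302.41 = 312.93 W.
Ideal ⇒ P_in = P_out, so I_p = P_out/V_p = 312.93/230 = 1.36 A.

I_p ≈ 1.36 A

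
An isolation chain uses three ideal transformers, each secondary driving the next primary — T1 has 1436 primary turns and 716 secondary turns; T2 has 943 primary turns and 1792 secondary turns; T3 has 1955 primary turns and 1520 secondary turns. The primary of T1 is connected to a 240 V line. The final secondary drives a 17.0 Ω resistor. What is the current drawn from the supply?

Secondary of T1: V = 240.00 × 716/1436 = 119.67 V.
Secondary of T2: V = 119.67 × 1792/943 = 227.40 V.
Secondary of T3: V = 227.40 × 1520/1955 = 176.80 V.
I_load = 176.80/17.0 = 10.400 A, so P_out = 176.80 × 10.400 = 1838.8 W.
All ideal ⇒ P_in = P_out, so I_supply = 1838.8/240 = 7.66 A.

I_supply ≈ 7.66 A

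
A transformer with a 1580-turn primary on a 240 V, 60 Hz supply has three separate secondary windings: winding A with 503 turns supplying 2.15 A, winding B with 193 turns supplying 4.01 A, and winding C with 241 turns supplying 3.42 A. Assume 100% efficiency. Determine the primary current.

V_A = 240 × 503/1580 = 76.405 V; V_B = 240 × 193/1580 = 29.316 V; V_C = 240 × 241/1580 = 36.608 V.
P_out = V_A I_A + V_B I_B + V_C I_C = 76.405×2.15 + 29.316×4.01 + 36.608×3.42 = 164.27 + 117.56 + 125.20 = 407.03 W.
Ideal ⇒ P_in = P_out, so I_p = P_out/V_p = 407.03/240 = 1.70 A.

I_p ≈ 1.70 A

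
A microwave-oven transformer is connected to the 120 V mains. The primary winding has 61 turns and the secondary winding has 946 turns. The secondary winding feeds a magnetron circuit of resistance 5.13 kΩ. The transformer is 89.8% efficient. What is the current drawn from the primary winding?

V_s = 120 × 946/61 = 1861.0 V.
I_s = V_s/R = 1861.0/5130 = 0.36276 A.
P_out = V_s I_s = 1861.0 × 0.36276 = 675.10 W.
P_in = P_out/η = 675.10/0.898 = 751.78 W.
I_p = P_in/V_p = 751.78/120 = 6.26 A.

I_p ≈ 6.26 A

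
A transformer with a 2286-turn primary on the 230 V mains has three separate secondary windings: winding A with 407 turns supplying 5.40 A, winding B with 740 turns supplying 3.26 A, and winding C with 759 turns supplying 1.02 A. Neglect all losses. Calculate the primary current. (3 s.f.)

I_p ≈ 2.36 A

V_A = 230 × 407/2286 = 40.949 V; V_B = 230 × 740/2286 = 74.453 V; V_C = 230 × 759/2286 = 76.365 V.
P_out = V_A I_A + V_B I_B + V_C I_C = 40.949×5.40 + 74.453×3.26 + 76.365×1.02 = 221.13 + 242.72 + 77.892 = 541.74 W.
Ideal ⇒ P_in = P_out, so I_p = P_out/V_p = 541.74/230 = 2.36 A.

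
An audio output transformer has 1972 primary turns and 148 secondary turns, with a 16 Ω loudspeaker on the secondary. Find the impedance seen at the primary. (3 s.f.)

Z_p ≈ 2840 Ω

Z_p = (N_p/N_s)² × Z_s = (1972/148)² × 16 = 2840 Ω.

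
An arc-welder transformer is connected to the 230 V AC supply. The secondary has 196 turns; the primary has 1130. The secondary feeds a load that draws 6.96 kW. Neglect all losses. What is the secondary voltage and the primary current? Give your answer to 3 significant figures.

V_s ≈ 39.9 V, I_p ≈ 30.3 A

V_s = V_p × N_s/N_p = 230 × 196/1130 = 39.894 V.
I_s = P/V_s = 6960/39.894 = 174.46 A.
I_p = I_s × N_s/N_p = 174.46 × 196/1130 = 30.3 A.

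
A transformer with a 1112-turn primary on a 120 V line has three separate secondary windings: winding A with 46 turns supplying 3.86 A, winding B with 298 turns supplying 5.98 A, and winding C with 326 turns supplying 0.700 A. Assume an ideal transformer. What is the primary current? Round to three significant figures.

I_p ≈ 1.97 A

V_A = 120 × 46/1112 = 4.9640 V; V_B = 120 × 298/1112 = 32.158 V; V_C = 120 × 326/1112 = 35.180 V.
P_out = V_A I_A + V_B I_B + V_C I_C = 4.9640×3.86 + 32.158×5.98 + 35.180×0.700 = 19.161 + 192.31 + 24.626 = 236.09 W.
Ideal ⇒ P_in = P_out, so I_p = P_out/V_p = 236.09/120 = 1.97 A.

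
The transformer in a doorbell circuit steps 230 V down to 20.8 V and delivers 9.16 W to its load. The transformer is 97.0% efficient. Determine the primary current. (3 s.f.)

I_p ≈ 0.0411 A

P_in = P_out/η = 9.16/0.970 = 9.4433 W.
I_p = P_in/V_p = 9.4433/230 = 0.0411 A.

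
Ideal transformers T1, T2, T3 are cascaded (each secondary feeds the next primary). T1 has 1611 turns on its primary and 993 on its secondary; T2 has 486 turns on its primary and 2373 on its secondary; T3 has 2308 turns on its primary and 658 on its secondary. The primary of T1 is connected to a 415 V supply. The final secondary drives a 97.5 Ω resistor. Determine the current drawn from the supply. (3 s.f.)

I_supply ≈ 3.13 A

Secondary of T1: V = 415.00 × 993/1611 = 255.80 V.
Secondary of T2: V = 255.80 × 2373/486 = 1249.0 V.
Secondary of T3: V = 1249.0 × 658/2308 = 356.08 V.
I_load = 356.08/97.5 = 3.6522 A, so P_out = 356.08 × 3.6522 = 1300.5 W.
All ideal ⇒ P_in = P_out, so I_supply = 1300.5/415 = 3.13 A.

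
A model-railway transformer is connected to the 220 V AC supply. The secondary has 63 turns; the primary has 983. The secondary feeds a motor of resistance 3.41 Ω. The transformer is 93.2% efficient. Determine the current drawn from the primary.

I_p ≈ 0.284 A

V_s = 220 × 63/983 = 14.100 V.
I_s = V_s/R = 14.100/3.41 = 4.1348 A.
P_out = V_s I_s = 14.100 × 4.1348 = 58.300 W.
P_in = P_out/η = 58.300/0.932 = 62.553 W.
I_p = P_in/V_p = 62.553/220 = 0.284 A.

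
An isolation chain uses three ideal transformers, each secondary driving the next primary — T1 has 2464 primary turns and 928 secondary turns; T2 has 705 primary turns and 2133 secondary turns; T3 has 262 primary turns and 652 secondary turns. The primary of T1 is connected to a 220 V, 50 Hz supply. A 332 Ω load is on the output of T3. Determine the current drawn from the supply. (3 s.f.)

After T1: V = 220.00 × 928/2464 = 82.857 V.
After T2: V = 82.857 × 2133/705 = 250.69 V.
After T3: V = 250.69 × 652/262 = 623.85 V.
I_load = 623.85/332 = 1.8791 A, so P_out = 623.85 × 1.8791 = 1172.2 W.
All ideal ⇒ P_in = P_out, so I_supply = 1172.2/220 = 5.33 A.

I_supply ≈ 5.33 A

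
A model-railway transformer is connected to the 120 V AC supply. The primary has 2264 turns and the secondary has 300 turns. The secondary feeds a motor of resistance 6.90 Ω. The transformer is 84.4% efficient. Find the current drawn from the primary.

V_s = 120 × 300/2264 = 15.901 V.
I_s = V_s/R = 15.901/6.90 = 2.3045 A.
P_out = V_s I_s = 15.901 × 2.3045 = 36.644 W.
P_in = P_out/η = 36.644/0.844 = 43.417 W.
I_p = P_in/V_p = 43.417/120 = 0.362 A.

I_p ≈ 0.362 A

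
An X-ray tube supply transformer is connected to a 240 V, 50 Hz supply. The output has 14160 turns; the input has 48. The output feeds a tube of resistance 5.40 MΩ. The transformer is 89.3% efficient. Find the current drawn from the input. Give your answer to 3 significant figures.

I_in ≈ 4.33 A

V_out = 240 × 14160/48 = 70800 V.
I_out = V_out/R = 70800/(5.40×10^6) = 0.013111 A.
P_out = V_out I_out = 70800 × 0.013111 = 928.27 W.
P_in = P_out/η = 928.27/0.893 = 1039.5 W.
I_in = P_in/V_in = 1039.5/240 = 4.33 A.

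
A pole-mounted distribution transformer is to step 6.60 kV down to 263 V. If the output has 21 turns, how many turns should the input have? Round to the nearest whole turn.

N_in = 527 turns

N_in/N_out = V_in/V_out, so N_in = 21 × 6600/263 = 527.0 ≈ 527 turns.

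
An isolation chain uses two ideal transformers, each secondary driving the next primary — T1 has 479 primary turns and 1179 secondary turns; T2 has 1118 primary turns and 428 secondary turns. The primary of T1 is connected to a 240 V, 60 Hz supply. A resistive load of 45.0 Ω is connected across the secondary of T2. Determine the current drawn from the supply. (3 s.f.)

Secondary of T1: V = 240.00 × 1179/479 = 590.73 V.
Secondary of T2: V = 590.73 × 428/1118 = 226.15 V.
I_load = 226.15/45.0 = 5.0255 A, so P_out = 226.15 × 5.0255 = 1136.5 W.
All ideal ⇒ P_in = P_out, so I_supply = 1136.5/240 = 4.74 A.

I_supply ≈ 4.74 A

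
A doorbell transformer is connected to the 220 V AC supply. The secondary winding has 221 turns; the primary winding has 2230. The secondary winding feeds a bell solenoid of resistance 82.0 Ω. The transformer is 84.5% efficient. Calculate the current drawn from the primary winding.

I_p ≈ 0.0312 A

V_s = 220 × 221/2230 = 21.803 V.
I_s = V_s/R = 21.803/82.0 = 0.26589 A.
P_out = V_s I_s = 21.803 × 0.26589 = 5.7970 W.
P_in = P_out/η = 5.7970/0.845 = 6.8604 W.
I_p = P_in/V_p = 6.8604/220 = 0.0312 A.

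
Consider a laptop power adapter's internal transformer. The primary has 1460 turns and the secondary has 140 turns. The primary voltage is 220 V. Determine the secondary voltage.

V_s/V_p = N_s/N_p, so V_s = 220 × 140/1460 = 21.1 V.

V_s ≈ 21.1 V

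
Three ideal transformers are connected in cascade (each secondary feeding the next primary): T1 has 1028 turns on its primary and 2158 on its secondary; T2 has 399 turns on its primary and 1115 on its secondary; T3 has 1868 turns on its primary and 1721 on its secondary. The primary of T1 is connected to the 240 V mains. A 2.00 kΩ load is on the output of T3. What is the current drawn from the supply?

I_supply ≈ 3.51 A

Secondary of T1: V = 240.00 × 2158/1028 = 503.81 V.
Secondary of T2: V = 503.81 × 1115/399 = 1407.9 V.
Secondary of T3: V = 1407.9 × 1721/1868 = 1297.1 V.
I_load = 1297.1/2000 = 0.64855 A, so P_out = 1297.1 × 0.64855 = 841.24 W.
All ideal ⇒ P_in = P_out, so I_supply = 841.24/240 = 3.51 A.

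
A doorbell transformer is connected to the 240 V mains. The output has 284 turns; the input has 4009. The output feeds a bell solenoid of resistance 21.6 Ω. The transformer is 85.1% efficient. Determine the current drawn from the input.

V_out = 240 × 284/4009 = 17.002 V.
I_out = V_out/R = 17.002/21.6 = 0.78712 A.
P_out = V_out I_out = 17.002 × 0.78712 = 13.382 W.
P_in = P_out/η = 13.382/0.851 = 15.725 W.
I_in = P_in/V_in = 15.725/240 = 0.0655 A.

I_in ≈ 0.0655 A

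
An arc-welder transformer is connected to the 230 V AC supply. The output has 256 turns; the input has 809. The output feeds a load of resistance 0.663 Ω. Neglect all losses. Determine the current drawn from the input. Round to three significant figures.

V_out = V_in × N_out/N_in = 230 × 256/809 = 72.781 V.
I_out = V_out/R = 72.781/0.663 = 109.78 A.
For an ideal transformer I_in N_in = I_out N_out, so I_in = 109.78 × 256/809 = 34.7 A.

I_in ≈ 34.7 A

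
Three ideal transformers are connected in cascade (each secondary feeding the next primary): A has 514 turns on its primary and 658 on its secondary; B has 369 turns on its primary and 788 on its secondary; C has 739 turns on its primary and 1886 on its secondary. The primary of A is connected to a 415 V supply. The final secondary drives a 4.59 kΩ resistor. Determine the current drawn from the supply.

Secondary of A: V = 415.00 × 658/514 = 531.26 V.
Secondary of B: V = 531.26 × 788/369 = 1134.5 V.
Secondary of C: V = 1134.5 × 1886/739 = 2895.4 V.
I_load = 2895.4/4590 = 0.63081 A, so P_out = 2895.4 × 0.63081 = 1826.4 W.
All ideal ⇒ P_in = P_out, so I_supply = 1826.4/415 = 4.40 A.

I_supply ≈ 4.40 A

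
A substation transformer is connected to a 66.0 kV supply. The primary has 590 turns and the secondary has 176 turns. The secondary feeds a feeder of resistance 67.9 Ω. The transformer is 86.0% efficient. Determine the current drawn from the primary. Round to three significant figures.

V_s = 66000 × 176/590 = 19688 V.
I_s = V_s/R = 19688/67.9 = 289.96 A.
P_out = V_s I_s = 19688 × 289.96 = 5.7087×10^6 W.
P_in = P_out/η = 5.7087×10^6/0.860 = 6.6381×10^6 W.
I_p = P_in/V_p = 6.6381×10^6/66000 = 101 A.

I_p ≈ 101 A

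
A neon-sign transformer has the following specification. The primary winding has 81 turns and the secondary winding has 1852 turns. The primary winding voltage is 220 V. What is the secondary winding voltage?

V_s ≈ 5030 V

V_s/V_p = N_s/N_p, so V_s = 220 × 1852/81 = 5030 V.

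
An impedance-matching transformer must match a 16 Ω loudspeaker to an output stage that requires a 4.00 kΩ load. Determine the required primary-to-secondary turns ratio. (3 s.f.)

Z_p/Z_s = (N_p/N_s)², so N_p/N_s = √(4000/16) = √250 = 15.8.

N_p/N_s ≈ 15.8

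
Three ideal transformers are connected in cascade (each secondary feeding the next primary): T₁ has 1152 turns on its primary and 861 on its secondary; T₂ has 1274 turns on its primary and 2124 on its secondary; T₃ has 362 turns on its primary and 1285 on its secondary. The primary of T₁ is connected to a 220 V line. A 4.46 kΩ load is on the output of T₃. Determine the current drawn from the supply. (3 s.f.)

I_supply ≈ 0.965 A

After T₁: V = 220.00 × 861/1152 = 164.43 V.
After T₂: V = 164.43 × 2124/1274 = 274.13 V.
After T₃: V = 274.13 × 1285/362 = 973.09 V.
I_load = 973.09/4460 = 0.21818 A, so P_out = 973.09 × 0.21818 = 212.31 W.
All ideal ⇒ P_in = P_out, so I_supply = 212.31/220 = 0.965 A.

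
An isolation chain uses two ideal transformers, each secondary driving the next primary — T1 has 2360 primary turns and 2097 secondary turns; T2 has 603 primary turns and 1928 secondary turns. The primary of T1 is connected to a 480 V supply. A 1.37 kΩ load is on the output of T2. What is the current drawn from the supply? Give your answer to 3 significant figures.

I_supply ≈ 2.83 A

Secondary of T1: V = 480.00 × 2097/2360 = 426.51 V.
Secondary of T2: V = 426.51 × 1928/603 = 1363.7 V.
I_load = 1363.7/1370 = 0.99540 A, so P_out = 1363.7 × 0.99540 = 1357.4 W.
All ideal ⇒ P_in = P_out, so I_supply = 1357.4/480 = 2.83 A.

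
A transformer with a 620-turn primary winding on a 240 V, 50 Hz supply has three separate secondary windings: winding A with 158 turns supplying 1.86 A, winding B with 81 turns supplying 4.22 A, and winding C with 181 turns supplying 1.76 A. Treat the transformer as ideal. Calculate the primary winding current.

I_p ≈ 1.54 A

V_A = 240 × 158/620 = 61.161 V; V_B = 240 × 81/620 = 31.355 V; V_C = 240 × 181/620 = 70.065 V.
P_out = V_A I_A + V_B I_B + V_C I_C = 61.161×1.86 + 31.355×4.22 + 70.065×1.76 = 113.76 + 132.32 + 123.31 = 369.39 W.
Ideal ⇒ P_in = P_out, so I_p = P_out/V_p = 369.39/240 = 1.54 A.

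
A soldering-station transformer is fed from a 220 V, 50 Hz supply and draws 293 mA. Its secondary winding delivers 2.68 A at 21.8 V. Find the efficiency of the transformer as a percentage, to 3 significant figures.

P_in = 220 × 0.293 = 64.4600 W.
P_out = 21.8 × 2.68 = 58.4240 W.
η = P_out/P_in = 58.4240/64.4600 = 0.906.

η ≈ 90.6%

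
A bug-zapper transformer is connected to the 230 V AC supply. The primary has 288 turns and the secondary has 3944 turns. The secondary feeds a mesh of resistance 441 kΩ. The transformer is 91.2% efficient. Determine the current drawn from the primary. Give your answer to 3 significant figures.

V_s = 230 × 3944/288 = 3149.7 V.
I_s = V_s/R = 3149.7/441000 = 0.0071422 A.
P_out = V_s I_s = 3149.7 × 0.0071422 = 22.496 W.
P_in = P_out/η = 22.496/0.912 = 24.667 W.
I_p = P_in/V_p = 24.667/230 = 0.107 A.

I_p ≈ 0.107 A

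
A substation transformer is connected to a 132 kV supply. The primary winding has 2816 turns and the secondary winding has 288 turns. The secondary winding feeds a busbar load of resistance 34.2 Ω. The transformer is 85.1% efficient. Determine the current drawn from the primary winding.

I_p ≈ 47.4 A

V_s = 132000 × 288/2816 = 13500 V.
I_s = V_s/R = 13500/34.2 = 394.74 A.
P_out = V_s I_s = 13500 × 394.74 = 5.3289×10^6 W.
P_in = P_out/η = 5.3289×10^6/0.851 = 6.2620×10^6 W.
I_p = P_in/V_p = 6.2620×10^6/132000 = 47.4 A.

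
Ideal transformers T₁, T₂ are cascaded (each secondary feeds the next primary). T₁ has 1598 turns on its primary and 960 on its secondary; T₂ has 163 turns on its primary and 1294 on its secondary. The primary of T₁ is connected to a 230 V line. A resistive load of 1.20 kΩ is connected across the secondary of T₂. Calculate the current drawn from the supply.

I_supply ≈ 4.36 A

Secondary of T₁: V = 230.00 × 960/1598 = 138.17 V.
Secondary of T₂: V = 138.17 × 1294/163 = 1096.9 V.
I_load = 1096.9/1200 = 0.91409 A, so P_out = 1096.9 × 0.91409 = 1002.7 W.
All ideal ⇒ P_in = P_out, so I_supply = 1002.7/230 = 4.36 A.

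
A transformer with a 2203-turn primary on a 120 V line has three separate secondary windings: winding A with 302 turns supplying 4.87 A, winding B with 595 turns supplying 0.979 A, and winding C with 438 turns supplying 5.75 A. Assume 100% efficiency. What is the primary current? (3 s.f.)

V_A = 120 × 302/2203 = 16.450 V; V_B = 120 × 595/2203 = 32.410 V; V_C = 120 × 438/2203 = 23.858 V.
P_out = V_A I_A + V_B I_B + V_C I_C = 16.450×4.87 + 32.410×0.979 + 23.858×5.75 = 80.113 + 31.730 + 137.19 = 249.03 W.
Ideal ⇒ P_in = P_out, so I_p = P_out/V_p = 249.03/120 = 2.08 A.

I_p ≈ 2.08 A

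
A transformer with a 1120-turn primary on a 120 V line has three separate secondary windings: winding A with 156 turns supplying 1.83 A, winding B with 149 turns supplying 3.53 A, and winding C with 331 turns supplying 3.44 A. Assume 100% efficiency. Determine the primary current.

V_A = 120 × 156/1120 = 16.714 V; V_B = 120 × 149/1120 = 15.964 V; V_C = 120 × 331/1120 = 35.464 V.
P_out = V_A I_A + V_B I_B + V_C I_C = 16.714×1.83 + 15.964×3.53 + 35.464×3.44 = 30.587 + 56.354 + 122.00 = 208.94 W.
Ideal ⇒ P_in = P_out, so I_p = P_out/V_p = 208.94/120 = 1.74 A.

I_p ≈ 1.74 A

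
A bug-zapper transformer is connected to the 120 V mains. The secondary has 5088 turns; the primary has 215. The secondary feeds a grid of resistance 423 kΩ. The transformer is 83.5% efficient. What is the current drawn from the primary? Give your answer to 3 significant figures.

V_s = 120 × 5088/215 = 2839.8 V.
I_s = V_s/R = 2839.8/423000 = 0.0067135 A.
P_out = V_s I_s = 2839.8 × 0.0067135 = 19.065 W.
P_in = P_out/η = 19.065/0.835 = 22.832 W.
I_p = P_in/V_p = 22.832/120 = 0.190 A.

I_p ≈ 0.190 A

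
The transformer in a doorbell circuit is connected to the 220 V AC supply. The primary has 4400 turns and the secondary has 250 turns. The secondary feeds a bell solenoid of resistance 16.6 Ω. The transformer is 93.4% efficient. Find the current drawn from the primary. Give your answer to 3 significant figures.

I_p ≈ 0.0458 A

V_s = 220 × 250/4400 = 12.500 V.
I_s = V_s/R = 12.500/16.6 = 0.75301 A.
P_out = V_s I_s = 12.500 × 0.75301 = 9.4127 W.
P_in = P_out/η = 9.4127/0.934 = 10.078 W.
I_p = P_in/V_p = 10.078/220 = 0.0458 A.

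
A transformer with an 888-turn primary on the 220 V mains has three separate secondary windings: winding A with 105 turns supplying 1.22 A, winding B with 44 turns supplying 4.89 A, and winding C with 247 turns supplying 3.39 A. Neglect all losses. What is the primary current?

V_A = 220 × 105/888 = 26.014 V; V_B = 220 × 44/888 = 10.901 V; V_C = 220 × 247/888 = 61.194 V.
P_out = V_A I_A + V_B I_B + V_C I_C = 26.014×1.22 + 10.901×4.89 + 61.194×3.39 = 31.736 + 53.305 + 207.45 = 292.49 W.
Ideal ⇒ P_in = P_out, so I_p = P_out/V_p = 292.49/220 = 1.33 A.

I_p ≈ 1.33 A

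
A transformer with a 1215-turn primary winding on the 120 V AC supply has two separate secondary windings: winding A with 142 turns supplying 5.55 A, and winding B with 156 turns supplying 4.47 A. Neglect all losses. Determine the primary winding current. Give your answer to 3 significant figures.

I_p ≈ 1.22 A

V_A = 120 × 142/1215 = 14.025 V; V_B = 120 × 156/1215 = 15.407 V.
P_out = V_A I_A + V_B I_B = 14.025×5.55 + 15.407×4.47 = 77.837 + 68.871 = 146.71 W.
Ideal ⇒ P_in = P_out, so I_p = P_out/V_p = 146.71/120 = 1.22 A.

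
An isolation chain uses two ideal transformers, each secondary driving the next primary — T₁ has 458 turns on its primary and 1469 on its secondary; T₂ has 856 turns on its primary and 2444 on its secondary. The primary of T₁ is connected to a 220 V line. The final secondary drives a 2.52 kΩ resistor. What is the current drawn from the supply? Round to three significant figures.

I_supply ≈ 7.32 A

Secondary of T₁: V = 220.00 × 1469/458 = 705.63 V.
Secondary of T₂: V = 705.63 × 2444/856 = 2014.7 V.
I_load = 2014.7/2520 = 0.79948 A, so P_out = 2014.7 × 0.79948 = 1610.7 W.
All ideal ⇒ P_in = P_out, so I_supply = 1610.7/220 = 7.32 A.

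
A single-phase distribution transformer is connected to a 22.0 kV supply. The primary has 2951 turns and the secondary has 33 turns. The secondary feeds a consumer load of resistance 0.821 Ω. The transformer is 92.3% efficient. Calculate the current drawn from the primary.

V_s = 22000 × 33/2951 = 246.02 V.
I_s = V_s/R = 246.02/0.821 = 299.66 A.
P_out = V_s I_s = 246.02 × 299.66 = 73721 W.
P_in = P_out/η = 73721/0.923 = 79871 W.
I_p = P_in/V_p = 79871/22000 = 3.63 A.

I_p ≈ 3.63 A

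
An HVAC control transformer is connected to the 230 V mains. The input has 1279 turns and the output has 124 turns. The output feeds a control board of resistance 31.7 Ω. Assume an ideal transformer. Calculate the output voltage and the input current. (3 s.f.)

V_out ≈ 22.3 V, I_in ≈ 0.0682 A

V_out = V_in × N_out/N_in = 230 × 124/1279 = 22.299 V.
I_out = V_out/R = 22.299/31.7 = 0.70343 A.
I_in = I_out × N_out/N_in = 0.70343 × 124/1279 = 0.0682 A.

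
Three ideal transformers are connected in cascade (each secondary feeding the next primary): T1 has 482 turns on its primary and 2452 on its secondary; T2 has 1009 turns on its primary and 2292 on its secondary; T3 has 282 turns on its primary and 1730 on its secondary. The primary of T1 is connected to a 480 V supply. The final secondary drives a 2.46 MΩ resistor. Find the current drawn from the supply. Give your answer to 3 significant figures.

After T1: V = 480.00 × 2452/482 = 2441.8 V.
After T2: V = 2441.8 × 2292/1009 = 5546.7 V.
After T3: V = 5546.7 × 1730/282 = 34028 V.
I_load = 34028/(2.46×10^6) = 0.013832 A, so P_out = 34028 × 0.013832 = 470.69 W.
All ideal ⇒ P_in = P_out, so I_supply = 470.69/480 = 0.981 A.

I_supply ≈ 0.981 A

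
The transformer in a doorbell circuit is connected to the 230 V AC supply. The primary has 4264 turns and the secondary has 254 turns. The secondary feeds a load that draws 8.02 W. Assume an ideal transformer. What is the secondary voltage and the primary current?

V_s = V_p × N_s/N_p = 230 × 254/4264 = 13.701 V.
I_s = P/V_s = 8.02/13.701 = 0.58537 A.
I_p = I_s × N_s/N_p = 0.58537 × 254/4264 = 0.0349 A.

V_s ≈ 13.7 V, I_p ≈ 0.0349 A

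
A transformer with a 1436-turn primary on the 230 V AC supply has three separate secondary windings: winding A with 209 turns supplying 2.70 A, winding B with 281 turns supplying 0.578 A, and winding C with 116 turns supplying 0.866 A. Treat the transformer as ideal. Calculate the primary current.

V_A = 230 × 209/1436 = 33.475 V; V_B = 230 × 281/1436 = 45.007 V; V_C = 230 × 116/1436 = 18.579 V.
P_out = V_A I_A + V_B I_B + V_C I_C = 33.475×2.70 + 45.007×0.578 + 18.579×0.866 = 90.382 + 26.014 + 16.090 = 132.49 W.
Ideal ⇒ P_in = P_out, so I_p = P_out/V_p = 132.49/230 = 0.576 A.

I_p ≈ 0.576 A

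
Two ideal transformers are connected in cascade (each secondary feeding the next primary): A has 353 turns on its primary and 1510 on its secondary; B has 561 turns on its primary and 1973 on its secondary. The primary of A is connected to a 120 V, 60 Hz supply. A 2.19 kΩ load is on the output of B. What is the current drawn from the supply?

After A: V = 120.00 × 1510/353 = 513.31 V.
After B: V = 513.31 × 1973/561 = 1805.3 V.
I_load = 1805.3/2190 = 0.82433 A, so P_out = 1805.3 × 0.82433 = 1488.2 W.
All ideal ⇒ P_in = P_out, so I_supply = 1488.2/120 = 12.4 A.

I_supply ≈ 12.4 A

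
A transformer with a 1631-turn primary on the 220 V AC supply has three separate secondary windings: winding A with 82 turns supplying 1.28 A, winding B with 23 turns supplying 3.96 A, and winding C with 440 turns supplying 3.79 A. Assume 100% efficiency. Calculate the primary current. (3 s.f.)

I_p ≈ 1.14 A

V_A = 220 × 82/1631 = 11.061 V; V_B = 220 × 23/1631 = 3.1024 V; V_C = 220 × 440/1631 = 59.350 V.
P_out = V_A I_A + V_B I_B + V_C I_C = 11.061×1.28 + 3.1024×3.96 + 59.350×3.79 = 14.158 + 12.285 + 224.94 = 251.38 W.
Ideal ⇒ P_in = P_out, so I_p = P_out/V_p = 251.38/220 = 1.14 A.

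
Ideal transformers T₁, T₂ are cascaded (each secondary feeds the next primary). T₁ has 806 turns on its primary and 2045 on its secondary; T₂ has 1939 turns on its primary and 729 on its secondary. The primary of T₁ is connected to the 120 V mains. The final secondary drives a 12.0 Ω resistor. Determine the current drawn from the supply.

Secondary of T₁: V = 120.00 × 2045/806 = 304.47 V.
Secondary of T₂: V = 304.47 × 729/1939 = 114.47 V.
I_load = 114.47/12.0 = 9.5391 A, so P_out = 114.47 × 9.5391 = 1091.9 W.
All ideal ⇒ P_in = P_out, so I_supply = 1091.9/120 = 9.10 A.

I_supply ≈ 9.10 A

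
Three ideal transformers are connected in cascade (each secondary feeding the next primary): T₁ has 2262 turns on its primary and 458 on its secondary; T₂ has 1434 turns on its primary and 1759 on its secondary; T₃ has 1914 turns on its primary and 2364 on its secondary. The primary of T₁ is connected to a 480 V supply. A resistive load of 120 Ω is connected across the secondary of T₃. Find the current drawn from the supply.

Secondary of T₁: V = 480.00 × 458/2262 = 97.188 V.
Secondary of T₂: V = 97.188 × 1759/1434 = 119.21 V.
Secondary of T₃: V = 119.21 × 2364/1914 = 147.24 V.
I_load = 147.24/120 = 1.2270 A, so P_out = 147.24 × 1.2270 = 180.67 W.
All ideal ⇒ P_in = P_out, so I_supply = 180.67/480 = 0.376 A.

I_supply ≈ 0.376 A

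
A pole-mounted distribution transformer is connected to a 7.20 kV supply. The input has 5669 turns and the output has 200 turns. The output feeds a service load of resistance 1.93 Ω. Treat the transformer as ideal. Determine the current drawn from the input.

I_in ≈ 4.64 A

V_out = V_in × N_out/N_in = 7200 × 200/5669 = 254.01 V.
I_out = V_out/R = 254.01/1.93 = 131.61 A.
For an ideal transformer I_in N_in = I_out N_out, so I_in = 131.61 × 200/5669 = 4.64 A.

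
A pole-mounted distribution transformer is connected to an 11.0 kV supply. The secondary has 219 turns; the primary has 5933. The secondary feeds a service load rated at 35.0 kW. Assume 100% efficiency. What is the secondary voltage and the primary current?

V_s = V_p × N_s/N_p = 11000 × 219/5933 = 406.03 V.
I_s = P/V_s = 35000/406.03 = 86.200 A.
I_p = I_s × N_s/N_p = 86.200 × 219/5933 = 3.18 A.

V_s ≈ 406 V, I_p ≈ 3.18 A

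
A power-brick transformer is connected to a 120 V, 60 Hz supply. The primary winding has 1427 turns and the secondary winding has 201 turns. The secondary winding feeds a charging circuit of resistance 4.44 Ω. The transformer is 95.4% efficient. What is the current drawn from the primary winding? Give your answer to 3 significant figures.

I_p ≈ 0.562 A

V_s = 120 × 201/1427 = 16.903 V.
I_s = V_s/R = 16.903/4.44 = 3.8069 A.
P_out = V_s I_s = 16.903 × 3.8069 = 64.346 W.
P_in = P_out/η = 64.346/0.954 = 67.449 W.
I_p = P_in/V_p = 67.449/120 = 0.562 A.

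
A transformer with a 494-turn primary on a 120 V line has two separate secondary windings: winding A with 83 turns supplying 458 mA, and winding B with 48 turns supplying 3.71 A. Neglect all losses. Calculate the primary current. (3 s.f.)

I_p ≈ 0.437 A

V_A = 120 × 83/494 = 20.162 V; V_B = 120 × 48/494 = 11.660 V.
P_out = V_A I_A + V_B I_B = 20.162×0.458 + 11.660×3.71 = 9.2342 + 43.258 = 52.492 W.
Ideal ⇒ P_in = P_out, so I_p = P_out/V_p = 52.492/120 = 0.437 A.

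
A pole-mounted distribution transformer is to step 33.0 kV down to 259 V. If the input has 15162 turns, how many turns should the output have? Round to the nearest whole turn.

N_out/N_in = V_out/V_in, so N_out = 15162 × 259/33000 = 119.0 ≈ 119 turns.

N_out = 119 turns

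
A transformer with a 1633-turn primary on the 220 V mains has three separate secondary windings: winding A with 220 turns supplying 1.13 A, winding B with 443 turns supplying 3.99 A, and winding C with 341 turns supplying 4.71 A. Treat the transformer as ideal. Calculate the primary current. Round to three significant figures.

V_A = 220 × 220/1633 = 29.639 V; V_B = 220 × 443/1633 = 59.682 V; V_C = 220 × 341/1633 = 45.940 V.
P_out = V_A I_A + V_B I_B + V_C I_C = 29.639×1.13 + 59.682×3.99 + 45.940×4.71 = 33.492 + 238.13 + 216.38 = 488.00 W.
Ideal ⇒ P_in = P_out, so I_p = P_out/V_p = 488.00/220 = 2.22 A.

I_p ≈ 2.22 A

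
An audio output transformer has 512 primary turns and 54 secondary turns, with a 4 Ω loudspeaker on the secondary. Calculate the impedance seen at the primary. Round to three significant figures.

Z_p = (N_p/N_s)² × Z_s = (512/54)² × 4 = 360 Ω.

Z_p ≈ 360 Ω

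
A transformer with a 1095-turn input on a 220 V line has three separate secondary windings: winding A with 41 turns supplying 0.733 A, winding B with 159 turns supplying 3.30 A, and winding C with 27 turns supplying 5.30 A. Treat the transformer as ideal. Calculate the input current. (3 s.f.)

I_in ≈ 0.637 A

V_A = 220 × 41/1095 = 8.2374 V; V_B = 220 × 159/1095 = 31.945 V; V_C = 220 × 27/1095 = 5.4247 V.
P_out = V_A I_A + V_B I_B + V_C I_C = 8.2374×0.733 + 31.945×3.30 + 5.4247×5.30 = 6.0380 + 105.42 + 28.751 = 140.21 W.
Ideal ⇒ P_in = P_out, so I_in = P_out/V_in = 140.21/220 = 0.637 A.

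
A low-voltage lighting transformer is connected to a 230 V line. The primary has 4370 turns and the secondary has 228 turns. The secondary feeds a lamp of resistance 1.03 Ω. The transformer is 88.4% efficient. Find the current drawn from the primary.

V_s = 230 × 228/4370 = 12.000 V.
I_s = V_s/R = 12.000/1.03 = 11.650 A.
P_out = V_s I_s = 12.000 × 11.650 = 139.81 W.
P_in = P_out/η = 139.81/0.884 = 158.15 W.
I_p = P_in/V_p = 158.15/230 = 0.688 A.

I_p ≈ 0.688 A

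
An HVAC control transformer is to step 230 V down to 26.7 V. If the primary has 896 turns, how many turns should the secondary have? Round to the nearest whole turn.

N_s = 104 turns

N_s/N_p = V_s/V_p, so N_s = 896 × 26.7/230 = 104.0 ≈ 104 turns.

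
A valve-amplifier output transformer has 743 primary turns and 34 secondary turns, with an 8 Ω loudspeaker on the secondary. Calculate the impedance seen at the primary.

Z_p = (N_p/N_s)² × Z_s = (743/34)² × 8 = 3820 Ω.

Z_p ≈ 3820 Ω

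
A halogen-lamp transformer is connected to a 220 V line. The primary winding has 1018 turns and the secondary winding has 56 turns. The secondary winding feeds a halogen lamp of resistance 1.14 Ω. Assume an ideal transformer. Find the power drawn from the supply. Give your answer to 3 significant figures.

V_s = V_p × N_s/N_p = 220 × 56/1018 = 12.102 V.
I_s = V_s/R = 12.102/1.14 = 10.616 A.
I_p = I_s × N_s/N_p = 10.616 × 56/1018 = 0.58398 A.
P = V_p I_p = 220 × 0.58398 = 128 W.

P ≈ 128 W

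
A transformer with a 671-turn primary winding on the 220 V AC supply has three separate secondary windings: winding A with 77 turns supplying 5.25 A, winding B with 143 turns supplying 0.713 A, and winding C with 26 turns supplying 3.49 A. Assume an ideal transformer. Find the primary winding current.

I_p ≈ 0.890 A

V_A = 220 × 77/671 = 25.246 V; V_B = 220 × 143/671 = 46.885 V; V_C = 220 × 26/671 = 8.5246 V.
P_out = V_A I_A + V_B I_B + V_C I_C = 25.246×5.25 + 46.885×0.713 + 8.5246×3.49 = 132.54 + 33.429 + 29.751 = 195.72 W.
Ideal ⇒ P_in = P_out, so I_p = P_out/V_p = 195.72/220 = 0.890 A.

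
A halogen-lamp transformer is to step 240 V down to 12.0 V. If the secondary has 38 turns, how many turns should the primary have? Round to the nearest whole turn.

N_p/N_s = V_p/V_s, so N_p = 38 × 240/12.0 = 760.0 ≈ 760 turns.

N_p = 760 turns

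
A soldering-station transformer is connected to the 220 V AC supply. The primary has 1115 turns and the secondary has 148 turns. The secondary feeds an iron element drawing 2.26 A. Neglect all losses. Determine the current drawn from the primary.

I_p ≈ 0.300 A

For an ideal transformer I_p N_p = I_s N_s, so I_p = 2.26 × 148/1115 = 0.300 A.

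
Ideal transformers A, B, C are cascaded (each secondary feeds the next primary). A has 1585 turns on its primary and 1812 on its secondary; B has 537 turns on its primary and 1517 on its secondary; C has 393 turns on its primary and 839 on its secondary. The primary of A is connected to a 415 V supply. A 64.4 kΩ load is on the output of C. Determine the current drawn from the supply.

I_supply ≈ 0.306 A

Secondary of A: V = 415.00 × 1812/1585 = 474.44 V.
Secondary of B: V = 474.44 × 1517/537 = 1340.3 V.
Secondary of C: V = 1340.3 × 839/393 = 2861.3 V.
I_load = 2861.3/64400 = 0.044430 A, so P_out = 2861.3 × 0.044430 = 127.12 W.
All ideal ⇒ P_in = P_out, so I_supply = 127.12/415 = 0.306 A.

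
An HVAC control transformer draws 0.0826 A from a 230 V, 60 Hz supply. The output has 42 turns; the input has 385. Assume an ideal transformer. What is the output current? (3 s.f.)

I_out ≈ 0.757 A

I_out/I_in = N_in/N_out, so I_out = 0.0826 × 385/42 = 0.757 A.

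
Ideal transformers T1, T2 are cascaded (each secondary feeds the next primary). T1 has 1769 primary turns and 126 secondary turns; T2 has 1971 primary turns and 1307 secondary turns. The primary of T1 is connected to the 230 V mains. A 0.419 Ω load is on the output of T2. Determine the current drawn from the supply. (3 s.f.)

I_supply ≈ 1.22 A

Secondary of T1: V = 230.00 × 126/1769 = 16.382 V.
Secondary of T2: V = 16.382 × 1307/1971 = 10.863 V.
I_load = 10.863/0.419 = 25.927 A, so P_out = 10.863 × 25.927 = 281.65 W.
All ideal ⇒ P_in = P_out, so I_supply = 281.65/230 = 1.22 A.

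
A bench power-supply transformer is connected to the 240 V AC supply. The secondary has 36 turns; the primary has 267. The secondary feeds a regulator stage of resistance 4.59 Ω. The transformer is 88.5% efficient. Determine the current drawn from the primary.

I_p ≈ 1.07 A

V_s = 240 × 36/267 = 32.360 V.
I_s = V_s/R = 32.360/4.59 = 7.0500 A.
P_out = V_s I_s = 32.360 × 7.0500 = 228.14 W.
P_in = P_out/η = 228.14/0.885 = 257.78 W.
I_p = P_in/V_p = 257.78/240 = 1.07 A.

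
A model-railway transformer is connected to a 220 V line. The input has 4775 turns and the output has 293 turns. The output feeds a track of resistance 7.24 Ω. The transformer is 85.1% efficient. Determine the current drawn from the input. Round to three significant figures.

I_in ≈ 0.134 A

V_out = 220 × 293/4775 = 13.499 V.
I_out = V_out/R = 13.499/7.24 = 1.8646 A.
P_out = V_out I_out = 13.499 × 1.8646 = 25.171 W.
P_in = P_out/η = 25.171/0.851 = 29.578 W.
I_in = P_in/V_in = 29.578/220 = 0.134 A.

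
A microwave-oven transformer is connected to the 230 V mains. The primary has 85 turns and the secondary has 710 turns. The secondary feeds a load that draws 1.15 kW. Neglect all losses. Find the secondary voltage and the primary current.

V_s = V_p × N_s/N_p = 230 × 710/85 = 1921.2 V.
I_s = P/V_s = 1150/1921.2 = 0.59859 A.
I_p = I_s × N_s/N_p = 0.59859 × 710/85 = 5.00 A.

V_s ≈ 1920 V, I_p ≈ 5.00 A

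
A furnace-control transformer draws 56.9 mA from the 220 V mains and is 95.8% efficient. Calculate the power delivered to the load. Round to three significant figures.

P_out ≈ 12.0 W

P_in = V_p I_p = 220 × 0.0569 = 12.518 W.
P_out = η P_in = 0.958 × 12.518 = 12.0 W.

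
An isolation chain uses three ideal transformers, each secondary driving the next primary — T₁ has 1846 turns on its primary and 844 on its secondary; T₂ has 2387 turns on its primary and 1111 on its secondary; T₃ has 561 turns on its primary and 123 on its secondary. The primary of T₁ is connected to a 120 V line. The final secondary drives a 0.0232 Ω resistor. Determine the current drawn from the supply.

I_supply ≈ 11.3 A

Secondary of T₁: V = 120.00 × 844/1846 = 54.865 V.
Secondary of T₂: V = 54.865 × 1111/2387 = 25.536 V.
Secondary of T₃: V = 25.536 × 123/561 = 5.5988 V.
I_load = 5.5988/0.0232 = 241.33 A, so P_out = 5.5988 × 241.33 = 1351.2 W.
All ideal ⇒ P_in = P_out, so I_supply = 1351.2/120 = 11.3 A.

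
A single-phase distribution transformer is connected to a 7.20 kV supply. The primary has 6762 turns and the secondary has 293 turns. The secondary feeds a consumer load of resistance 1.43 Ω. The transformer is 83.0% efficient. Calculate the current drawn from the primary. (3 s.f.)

V_s = 7200 × 293/6762 = 311.98 V.
I_s = V_s/R = 311.98/1.43 = 218.17 A.
P_out = V_s I_s = 311.98 × 218.17 = 68063 W.
P_in = P_out/η = 68063/0.830 = 82004 W.
I_p = P_in/V_p = 82004/7200 = 11.4 A.

I_p ≈ 11.4 A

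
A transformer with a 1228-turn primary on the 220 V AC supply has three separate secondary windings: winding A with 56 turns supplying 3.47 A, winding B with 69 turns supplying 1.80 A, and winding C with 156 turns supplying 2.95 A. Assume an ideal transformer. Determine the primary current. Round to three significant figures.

I_p ≈ 0.634 A

V_A = 220 × 56/1228 = 10.033 V; V_B = 220 × 69/1228 = 12.362 V; V_C = 220 × 156/1228 = 27.948 V.
P_out = V_A I_A + V_B I_B + V_C I_C = 10.033×3.47 + 12.362×1.80 + 27.948×2.95 = 34.813 + 22.251 + 82.446 = 139.51 W.
Ideal ⇒ P_in = P_out, so I_p = P_out/V_p = 139.51/220 = 0.634 A.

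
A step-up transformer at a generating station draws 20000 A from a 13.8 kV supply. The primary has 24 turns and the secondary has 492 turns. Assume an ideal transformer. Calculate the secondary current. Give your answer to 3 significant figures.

I_s ≈ 976 A

I_s/I_p = N_p/N_s, so I_s = 20000 × 24/492 = 976 A.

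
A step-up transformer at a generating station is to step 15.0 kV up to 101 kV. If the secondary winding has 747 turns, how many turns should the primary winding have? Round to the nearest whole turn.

N_p/N_s = V_p/V_s, so N_p = 747 × 15000/101000 = 110.9 ≈ 111 turns.

N_p = 111 turns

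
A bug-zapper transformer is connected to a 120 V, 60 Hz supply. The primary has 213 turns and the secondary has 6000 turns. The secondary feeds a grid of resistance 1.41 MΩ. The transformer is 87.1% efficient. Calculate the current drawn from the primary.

V_s = 120 × 6000/213 = 3380.3 V.
I_s = V_s/R = 3380.3/(1.41×10^6) = 0.0023974 A.
P_out = V_s I_s = 3380.3 × 0.0023974 = 8.1038 W.
P_in = P_out/η = 8.1038/0.871 = 9.3040 W.
I_p = P_in/V_p = 9.3040/120 = 0.0775 A.

I_p ≈ 0.0775 A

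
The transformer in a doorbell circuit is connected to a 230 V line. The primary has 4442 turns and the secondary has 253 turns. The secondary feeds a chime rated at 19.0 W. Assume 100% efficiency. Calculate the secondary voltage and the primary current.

V_s = V_p × N_s/N_p = 230 × 253/4442 = 13.100 V.
I_s = P/V_s = 19.0/13.100 = 1.4504 A.
I_p = I_s × N_s/N_p = 1.4504 × 253/4442 = 0.0826 A.

V_s ≈ 13.1 V, I_p ≈ 0.0826 A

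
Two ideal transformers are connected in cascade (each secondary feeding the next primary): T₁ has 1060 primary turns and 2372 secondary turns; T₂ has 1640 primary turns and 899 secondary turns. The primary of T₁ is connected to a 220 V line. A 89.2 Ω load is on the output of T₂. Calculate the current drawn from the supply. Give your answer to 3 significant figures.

I_supply ≈ 3.71 A

After T₁: V = 220.00 × 2372/1060 = 492.30 V.
After T₂: V = 492.30 × 899/1640 = 269.87 V.
I_load = 269.87/89.2 = 3.0254 A, so P_out = 269.87 × 3.0254 = 816.45 W.
All ideal ⇒ P_in = P_out, so I_supply = 816.45/220 = 3.71 A.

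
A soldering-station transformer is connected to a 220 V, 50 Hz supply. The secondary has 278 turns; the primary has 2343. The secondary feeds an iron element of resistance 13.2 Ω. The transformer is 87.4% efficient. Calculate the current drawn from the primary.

I_p ≈ 0.268 A

V_s = 220 × 278/2343 = 26.103 V.
I_s = V_s/R = 26.103/13.2 = 1.9775 A.
P_out = V_s I_s = 26.103 × 1.9775 = 51.620 W.
P_in = P_out/η = 51.620/0.874 = 59.062 W.
I_p = P_in/V_p = 59.062/220 = 0.268 A.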